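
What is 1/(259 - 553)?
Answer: -1/294 ≈ -0.0034014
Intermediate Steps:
1/(259 - 553) = 1/(-294) = -1/294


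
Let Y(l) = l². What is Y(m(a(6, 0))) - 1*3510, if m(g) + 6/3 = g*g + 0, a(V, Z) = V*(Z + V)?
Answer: 1670926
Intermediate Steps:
a(V, Z) = V*(V + Z)
m(g) = -2 + g² (m(g) = -2 + (g*g + 0) = -2 + (g² + 0) = -2 + g²)
Y(m(a(6, 0))) - 1*3510 = (-2 + (6*(6 + 0))²)² - 1*3510 = (-2 + (6*6)²)² - 3510 = (-2 + 36²)² - 3510 = (-2 + 1296)² - 3510 = 1294² - 3510 = 1674436 - 3510 = 1670926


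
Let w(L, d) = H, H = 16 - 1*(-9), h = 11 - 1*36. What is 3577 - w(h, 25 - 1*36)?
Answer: 3552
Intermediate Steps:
h = -25 (h = 11 - 36 = -25)
H = 25 (H = 16 + 9 = 25)
w(L, d) = 25
3577 - w(h, 25 - 1*36) = 3577 - 1*25 = 3577 - 25 = 3552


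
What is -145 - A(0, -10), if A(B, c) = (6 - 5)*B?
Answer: -145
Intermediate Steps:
A(B, c) = B (A(B, c) = 1*B = B)
-145 - A(0, -10) = -145 - 1*0 = -145 + 0 = -145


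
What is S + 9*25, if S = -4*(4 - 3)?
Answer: 221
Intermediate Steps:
S = -4 (S = -4*1 = -4)
S + 9*25 = -4 + 9*25 = -4 + 225 = 221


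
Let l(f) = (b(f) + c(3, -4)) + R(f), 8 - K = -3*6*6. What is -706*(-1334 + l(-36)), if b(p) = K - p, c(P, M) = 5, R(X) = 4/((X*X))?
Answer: 134615491/162 ≈ 8.3096e+5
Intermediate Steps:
R(X) = 4/X² (R(X) = 4/(X²) = 4/X²)
K = 116 (K = 8 - (-3*6)*6 = 8 - (-18)*6 = 8 - 1*(-108) = 8 + 108 = 116)
b(p) = 116 - p
l(f) = 121 - f + 4/f² (l(f) = ((116 - f) + 5) + 4/f² = (121 - f) + 4/f² = 121 - f + 4/f²)
-706*(-1334 + l(-36)) = -706*(-1334 + (121 - 1*(-36) + 4/(-36)²)) = -706*(-1334 + (121 + 36 + 4*(1/1296))) = -706*(-1334 + (121 + 36 + 1/324)) = -706*(-1334 + 50869/324) = -706*(-381347/324) = 134615491/162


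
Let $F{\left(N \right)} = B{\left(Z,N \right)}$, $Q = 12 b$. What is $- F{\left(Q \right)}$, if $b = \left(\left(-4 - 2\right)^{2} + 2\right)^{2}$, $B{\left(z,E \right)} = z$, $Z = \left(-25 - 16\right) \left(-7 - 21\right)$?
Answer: $-1148$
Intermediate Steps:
$Z = 1148$ ($Z = \left(-41\right) \left(-28\right) = 1148$)
$b = 1444$ ($b = \left(\left(-6\right)^{2} + 2\right)^{2} = \left(36 + 2\right)^{2} = 38^{2} = 1444$)
$Q = 17328$ ($Q = 12 \cdot 1444 = 17328$)
$F{\left(N \right)} = 1148$
$- F{\left(Q \right)} = \left(-1\right) 1148 = -1148$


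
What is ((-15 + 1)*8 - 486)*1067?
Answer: -638066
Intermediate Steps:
((-15 + 1)*8 - 486)*1067 = (-14*8 - 486)*1067 = (-112 - 486)*1067 = -598*1067 = -638066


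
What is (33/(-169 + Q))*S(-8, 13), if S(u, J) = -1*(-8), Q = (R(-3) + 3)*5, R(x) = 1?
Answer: -264/149 ≈ -1.7718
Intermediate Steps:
Q = 20 (Q = (1 + 3)*5 = 4*5 = 20)
S(u, J) = 8
(33/(-169 + Q))*S(-8, 13) = (33/(-169 + 20))*8 = (33/(-149))*8 = (33*(-1/149))*8 = -33/149*8 = -264/149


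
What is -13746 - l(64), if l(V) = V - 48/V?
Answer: -55237/4 ≈ -13809.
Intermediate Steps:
l(V) = V - 48/V
-13746 - l(64) = -13746 - (64 - 48/64) = -13746 - (64 - 48*1/64) = -13746 - (64 - ¾) = -13746 - 1*253/4 = -13746 - 253/4 = -55237/4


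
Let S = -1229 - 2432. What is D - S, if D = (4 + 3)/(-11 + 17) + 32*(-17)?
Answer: 18709/6 ≈ 3118.2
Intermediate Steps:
S = -3661
D = -3257/6 (D = 7/6 - 544 = -3257/6 ≈ -542.83)
D - S = -3257/6 - 1*(-3661) = -3257/6 + 3661 = 18709/6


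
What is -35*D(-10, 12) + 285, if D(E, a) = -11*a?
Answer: 4905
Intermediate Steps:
-35*D(-10, 12) + 285 = -(-385)*12 + 285 = -35*(-132) + 285 = 4620 + 285 = 4905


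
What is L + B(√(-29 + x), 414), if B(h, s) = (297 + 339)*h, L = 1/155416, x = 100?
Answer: 1/155416 + 636*√71 ≈ 5359.0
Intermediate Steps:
L = 1/155416 ≈ 6.4343e-6
B(h, s) = 636*h
L + B(√(-29 + x), 414) = 1/155416 + 636*√(-29 + 100) = 1/155416 + 636*√71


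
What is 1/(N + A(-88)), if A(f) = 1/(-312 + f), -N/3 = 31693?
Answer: -400/38031601 ≈ -1.0518e-5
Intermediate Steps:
N = -95079 (N = -3*31693 = -95079)
1/(N + A(-88)) = 1/(-95079 + 1/(-312 - 88)) = 1/(-95079 + 1/(-400)) = 1/(-95079 - 1/400) = 1/(-38031601/400) = -400/38031601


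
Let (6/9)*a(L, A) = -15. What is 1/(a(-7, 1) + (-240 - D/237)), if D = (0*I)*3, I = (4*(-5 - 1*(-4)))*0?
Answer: -2/525 ≈ -0.0038095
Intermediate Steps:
a(L, A) = -45/2 (a(L, A) = (3/2)*(-15) = -45/2)
I = 0 (I = (4*(-5 + 4))*0 = (4*(-1))*0 = -4*0 = 0)
D = 0 (D = (0*0)*3 = 0*3 = 0)
1/(a(-7, 1) + (-240 - D/237)) = 1/(-45/2 + (-240 - 0/237)) = 1/(-45/2 + (-240 - 1*0)) = 1/(-45/2 + (-240 + 0)) = 1/(-45/2 - 240) = 1/(-525/2) = -2/525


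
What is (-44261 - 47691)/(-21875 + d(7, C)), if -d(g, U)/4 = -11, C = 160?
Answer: 91952/21831 ≈ 4.2120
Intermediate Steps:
d(g, U) = 44 (d(g, U) = -4*(-11) = 44)
(-44261 - 47691)/(-21875 + d(7, C)) = (-44261 - 47691)/(-21875 + 44) = -91952/(-21831) = -91952*(-1/21831) = 91952/21831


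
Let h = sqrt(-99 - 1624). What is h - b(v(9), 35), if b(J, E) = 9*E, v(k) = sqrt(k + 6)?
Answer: -315 + I*sqrt(1723) ≈ -315.0 + 41.509*I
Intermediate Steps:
v(k) = sqrt(6 + k)
h = I*sqrt(1723) (h = sqrt(-1723) = I*sqrt(1723) ≈ 41.509*I)
h - b(v(9), 35) = I*sqrt(1723) - 9*35 = I*sqrt(1723) - 1*315 = I*sqrt(1723) - 315 = -315 + I*sqrt(1723)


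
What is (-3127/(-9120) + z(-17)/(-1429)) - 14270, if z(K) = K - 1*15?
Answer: -185968729277/13032480 ≈ -14270.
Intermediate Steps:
z(K) = -15 + K (z(K) = K - 15 = -15 + K)
(-3127/(-9120) + z(-17)/(-1429)) - 14270 = (-3127/(-9120) + (-15 - 17)/(-1429)) - 14270 = (-3127*(-1/9120) - 32*(-1/1429)) - 14270 = (3127/9120 + 32/1429) - 14270 = 4760323/13032480 - 14270 = -185968729277/13032480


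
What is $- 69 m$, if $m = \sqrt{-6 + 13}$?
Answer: $- 69 \sqrt{7} \approx -182.56$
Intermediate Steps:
$m = \sqrt{7} \approx 2.6458$
$- 69 m = - 69 \sqrt{7}$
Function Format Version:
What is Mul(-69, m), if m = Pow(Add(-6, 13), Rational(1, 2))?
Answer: Mul(-69, Pow(7, Rational(1, 2))) ≈ -182.56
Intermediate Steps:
m = Pow(7, Rational(1, 2)) ≈ 2.6458
Mul(-69, m) = Mul(-69, Pow(7, Rational(1, 2)))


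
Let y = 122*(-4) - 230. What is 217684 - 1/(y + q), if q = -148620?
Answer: 32508493193/149338 ≈ 2.1768e+5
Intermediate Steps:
y = -718 (y = -488 - 230 = -718)
217684 - 1/(y + q) = 217684 - 1/(-718 - 148620) = 217684 - 1/(-149338) = 217684 - 1*(-1/149338) = 217684 + 1/149338 = 32508493193/149338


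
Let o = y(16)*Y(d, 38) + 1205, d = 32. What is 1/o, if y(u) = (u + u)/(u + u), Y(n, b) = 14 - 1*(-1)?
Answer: 1/1220 ≈ 0.00081967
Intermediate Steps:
Y(n, b) = 15 (Y(n, b) = 14 + 1 = 15)
y(u) = 1 (y(u) = (2*u)/((2*u)) = (2*u)*(1/(2*u)) = 1)
o = 1220 (o = 1*15 + 1205 = 15 + 1205 = 1220)
1/o = 1/1220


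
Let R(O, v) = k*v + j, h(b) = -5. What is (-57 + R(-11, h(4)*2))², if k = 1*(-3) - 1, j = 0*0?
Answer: 289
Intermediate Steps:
j = 0
k = -4 (k = -3 - 1 = -4)
R(O, v) = -4*v (R(O, v) = -4*v + 0 = -4*v)
(-57 + R(-11, h(4)*2))² = (-57 - (-20)*2)² = (-57 - 4*(-10))² = (-57 + 40)² = (-17)² = 289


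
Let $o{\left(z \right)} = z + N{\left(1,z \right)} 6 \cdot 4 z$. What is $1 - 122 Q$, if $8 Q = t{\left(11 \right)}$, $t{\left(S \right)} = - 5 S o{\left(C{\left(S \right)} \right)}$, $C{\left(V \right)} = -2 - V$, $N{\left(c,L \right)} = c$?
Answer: $- \frac{1090371}{4} \approx -2.7259 \cdot 10^{5}$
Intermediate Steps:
$o{\left(z \right)} = 25 z$ ($o{\left(z \right)} = z + 1 \cdot 6 \cdot 4 z = z + 1 \cdot 24 z = z + 24 z = 25 z$)
$t{\left(S \right)} = - 5 S \left(-50 - 25 S\right)$ ($t{\left(S \right)} = - 5 S 25 \left(-2 - S\right) = - 5 S \left(-50 - 25 S\right)$)
$Q = \frac{17875}{8}$ ($Q = \frac{125 \cdot 11 \left(2 + 11\right)}{8} = \frac{125 \cdot 11 \cdot 13}{8} = \frac{1}{8} \cdot 17875 = \frac{17875}{8} \approx 2234.4$)
$1 - 122 Q = 1 - \frac{1090375}{4} = - \frac{1090371}{4}$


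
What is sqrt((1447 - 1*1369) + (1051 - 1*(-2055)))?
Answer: 4*sqrt(199) ≈ 56.427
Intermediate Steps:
sqrt((1447 - 1*1369) + (1051 - 1*(-2055))) = sqrt((1447 - 1369) + (1051 + 2055)) = sqrt(78 + 3106) = sqrt(3184) = 4*sqrt(199)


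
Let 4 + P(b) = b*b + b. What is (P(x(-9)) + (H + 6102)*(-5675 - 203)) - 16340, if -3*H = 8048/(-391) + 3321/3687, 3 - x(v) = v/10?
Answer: -5178640775208913/144161700 ≈ -3.5922e+7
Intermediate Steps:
x(v) = 3 - v/10
H = 9458155/1441617 (H = -(8048/(-391) + 3321/3687)/3 = -(8048*(-1/391) + 3321*(1/3687))/3 = -(-8048/391 + 1107/1229)/3 = -⅓*(-9458155/480539) = 9458155/1441617 ≈ 6.5608)
P(b) = -4 + b + b² (P(b) = -4 + (b*b + b) = -4 + (b² + b) = -4 + (b + b²) = -4 + b + b²)
(P(x(-9)) + (H + 6102)*(-5675 - 203)) - 16340 = ((-4 + (3 - ⅒*(-9)) + (3 - ⅒*(-9))²) + (9458155/1441617 + 6102)*(-5675 - 203)) - 16340 = ((-4 + (3 + 9/10) + (3 + 9/10)²) + (8806205089/1441617)*(-5878)) - 16340 = ((-4 + 39/10 + (39/10)²) - 51762873513142/1441617) - 16340 = ((-4 + 39/10 + 1521/100) - 51762873513142/1441617) - 16340 = (1511/100 - 51762873513142/1441617) - 16340 = -5176285173030913/144161700 - 16340 = -5178640775208913/144161700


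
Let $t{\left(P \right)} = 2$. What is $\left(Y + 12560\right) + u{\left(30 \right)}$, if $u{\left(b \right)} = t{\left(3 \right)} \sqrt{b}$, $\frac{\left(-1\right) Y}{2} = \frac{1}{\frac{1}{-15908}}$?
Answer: $44376 + 2 \sqrt{30} \approx 44387.0$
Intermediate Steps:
$Y = 31816$ ($Y = - \frac{2}{\frac{1}{-15908}} = - \frac{2}{- \frac{1}{15908}} = \left(-2\right) \left(-15908\right) = 31816$)
$u{\left(b \right)} = 2 \sqrt{b}$
$\left(Y + 12560\right) + u{\left(30 \right)} = \left(31816 + 12560\right) + 2 \sqrt{30} = 44376 + 2 \sqrt{30}$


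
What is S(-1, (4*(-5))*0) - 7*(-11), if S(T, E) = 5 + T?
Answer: 81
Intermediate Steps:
S(-1, (4*(-5))*0) - 7*(-11) = (5 - 1) - 7*(-11) = 4 + 77 = 81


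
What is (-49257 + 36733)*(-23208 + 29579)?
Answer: -79790404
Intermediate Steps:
(-49257 + 36733)*(-23208 + 29579) = -12524*6371 = -79790404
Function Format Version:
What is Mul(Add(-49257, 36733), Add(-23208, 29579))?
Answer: -79790404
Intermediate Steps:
Mul(Add(-49257, 36733), Add(-23208, 29579)) = Mul(-12524, 6371) = -79790404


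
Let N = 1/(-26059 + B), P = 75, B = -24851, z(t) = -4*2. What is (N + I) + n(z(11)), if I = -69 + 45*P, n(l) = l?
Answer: 167901179/50910 ≈ 3298.0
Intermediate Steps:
z(t) = -8
I = 3306 (I = -69 + 45*75 = -69 + 3375 = 3306)
N = -1/50910 (N = 1/(-26059 - 24851) = 1/(-50910) = -1/50910 ≈ -1.9642e-5)
(N + I) + n(z(11)) = (-1/50910 + 3306) - 8 = 168308459/50910 - 8 = 167901179/50910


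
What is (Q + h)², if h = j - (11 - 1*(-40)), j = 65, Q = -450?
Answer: 190096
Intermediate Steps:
h = 14 (h = 65 - (11 - 1*(-40)) = 65 - (11 + 40) = 65 - 1*51 = 65 - 51 = 14)
(Q + h)² = (-450 + 14)² = (-436)² = 190096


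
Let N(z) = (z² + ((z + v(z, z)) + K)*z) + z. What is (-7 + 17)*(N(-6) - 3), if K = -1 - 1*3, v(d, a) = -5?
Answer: 1170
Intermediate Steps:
K = -4 (K = -1 - 3 = -4)
N(z) = z + z² + z*(-9 + z) (N(z) = (z² + ((z - 5) - 4)*z) + z = (z² + ((-5 + z) - 4)*z) + z = (z² + (-9 + z)*z) + z = (z² + z*(-9 + z)) + z = z + z² + z*(-9 + z))
(-7 + 17)*(N(-6) - 3) = (-7 + 17)*(2*(-6)*(-4 - 6) - 3) = 10*(2*(-6)*(-10) - 3) = 10*(120 - 3) = 10*117 = 1170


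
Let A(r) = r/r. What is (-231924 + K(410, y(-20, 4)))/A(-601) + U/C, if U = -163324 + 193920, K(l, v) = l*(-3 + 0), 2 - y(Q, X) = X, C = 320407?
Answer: -74704143082/320407 ≈ -2.3315e+5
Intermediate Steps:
A(r) = 1
y(Q, X) = 2 - X
K(l, v) = -3*l (K(l, v) = l*(-3) = -3*l)
U = 30596
(-231924 + K(410, y(-20, 4)))/A(-601) + U/C = (-231924 - 3*410)/1 + 30596/320407 = (-231924 - 1230)*1 + 30596*(1/320407) = -233154*1 + 30596/320407 = -233154 + 30596/320407 = -74704143082/320407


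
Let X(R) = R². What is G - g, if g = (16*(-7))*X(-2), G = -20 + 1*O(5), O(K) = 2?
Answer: 430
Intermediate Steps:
G = -18 (G = -20 + 1*2 = -20 + 2 = -18)
g = -448 (g = (16*(-7))*(-2)² = -112*4 = -448)
G - g = -18 - 1*(-448) = -18 + 448 = 430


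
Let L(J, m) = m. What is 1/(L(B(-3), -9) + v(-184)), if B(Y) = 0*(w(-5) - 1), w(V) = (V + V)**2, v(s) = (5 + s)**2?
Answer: 1/32032 ≈ 3.1219e-5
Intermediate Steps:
w(V) = 4*V**2 (w(V) = (2*V)**2 = 4*V**2)
B(Y) = 0 (B(Y) = 0*(4*(-5)**2 - 1) = 0*(4*25 - 1) = 0*(100 - 1) = 0*99 = 0)
1/(L(B(-3), -9) + v(-184)) = 1/(-9 + (5 - 184)**2) = 1/(-9 + (-179)**2) = 1/(-9 + 32041) = 1/32032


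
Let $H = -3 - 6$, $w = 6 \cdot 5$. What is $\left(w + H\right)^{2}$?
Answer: $441$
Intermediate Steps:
$w = 30$
$H = -9$
$\left(w + H\right)^{2} = \left(30 - 9\right)^{2} = 21^{2} = 441$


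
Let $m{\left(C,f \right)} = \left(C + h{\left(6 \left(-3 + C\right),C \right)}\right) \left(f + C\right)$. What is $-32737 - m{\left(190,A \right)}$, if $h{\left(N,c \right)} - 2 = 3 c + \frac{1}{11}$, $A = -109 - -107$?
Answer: $- \frac{1936111}{11} \approx -1.7601 \cdot 10^{5}$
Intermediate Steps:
$A = -2$ ($A = -109 + 107 = -2$)
$h{\left(N,c \right)} = \frac{23}{11} + 3 c$ ($h{\left(N,c \right)} = 2 + \left(3 c + \frac{1}{11}\right) = 2 + \left(\frac{1}{11} + 3 c\right) = \frac{23}{11} + 3 c$)
$m{\left(C,f \right)} = \left(\frac{23}{11} + 4 C\right) \left(C + f\right)$ ($m{\left(C,f \right)} = \left(C + \left(\frac{23}{11} + 3 C\right)\right) \left(f + C\right) = \left(\frac{23}{11} + 4 C\right) \left(C + f\right)$)
$-32737 - m{\left(190,A \right)} = -32737 - \left(4 \cdot 190^{2} + \frac{23}{11} \cdot 190 + \frac{23}{11} \left(-2\right) + 4 \cdot 190 \left(-2\right)\right) = -32737 - \left(4 \cdot 36100 + \frac{4370}{11} - \frac{46}{11} - 1520\right) = -32737 - \left(144400 + \frac{4370}{11} - \frac{46}{11} - 1520\right) = -32737 - \frac{1576004}{11} = - \frac{1936111}{11}$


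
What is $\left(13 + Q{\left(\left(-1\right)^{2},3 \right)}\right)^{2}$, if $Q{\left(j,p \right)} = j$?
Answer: $196$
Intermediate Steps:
$\left(13 + Q{\left(\left(-1\right)^{2},3 \right)}\right)^{2} = \left(13 + \left(-1\right)^{2}\right)^{2} = \left(13 + 1\right)^{2} = 14^{2} = 196$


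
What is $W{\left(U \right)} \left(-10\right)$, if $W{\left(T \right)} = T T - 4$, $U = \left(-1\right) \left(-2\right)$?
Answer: $0$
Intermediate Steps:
$U = 2$
$W{\left(T \right)} = -4 + T^{2}$ ($W{\left(T \right)} = T^{2} - 4 = -4 + T^{2}$)
$W{\left(U \right)} \left(-10\right) = \left(-4 + 2^{2}\right) \left(-10\right) = \left(-4 + 4\right) \left(-10\right) = 0 \left(-10\right) = 0$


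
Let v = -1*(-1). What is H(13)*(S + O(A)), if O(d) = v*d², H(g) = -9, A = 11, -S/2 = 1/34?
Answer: -18504/17 ≈ -1088.5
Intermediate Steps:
S = -1/17 (S = -2/34 = -2*1/34 = -1/17 ≈ -0.058824)
v = 1
O(d) = d² (O(d) = 1*d² = d²)
H(13)*(S + O(A)) = -9*(-1/17 + 11²) = -9*(-1/17 + 121) = -9*2056/17 = -18504/17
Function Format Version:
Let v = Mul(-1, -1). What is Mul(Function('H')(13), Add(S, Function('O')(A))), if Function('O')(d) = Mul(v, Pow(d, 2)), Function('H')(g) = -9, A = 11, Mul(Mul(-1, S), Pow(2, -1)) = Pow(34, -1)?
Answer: Rational(-18504, 17) ≈ -1088.5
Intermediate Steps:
S = Rational(-1, 17) (S = Mul(-2, Pow(34, -1)) = Mul(-2, Rational(1, 34)) = Rational(-1, 17) ≈ -0.058824)
v = 1
Function('O')(d) = Pow(d, 2) (Function('O')(d) = Mul(1, Pow(d, 2)) = Pow(d, 2))
Mul(Function('H')(13), Add(S, Function('O')(A))) = Mul(-9, Add(Rational(-1, 17), Pow(11, 2))) = Mul(-9, Add(Rational(-1, 17), 121)) = Mul(-9, Rational(2056, 17)) = Rational(-18504, 17)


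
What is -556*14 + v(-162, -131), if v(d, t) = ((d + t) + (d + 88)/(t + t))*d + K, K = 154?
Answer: 5212522/131 ≈ 39790.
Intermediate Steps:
v(d, t) = 154 + d*(d + t + (88 + d)/(2*t)) (v(d, t) = ((d + t) + (d + 88)/(t + t))*d + 154 = ((d + t) + (88 + d)/((2*t)))*d + 154 = ((d + t) + (88 + d)*(1/(2*t)))*d + 154 = ((d + t) + (88 + d)/(2*t))*d + 154 = (d + t + (88 + d)/(2*t))*d + 154 = d*(d + t + (88 + d)/(2*t)) + 154 = 154 + d*(d + t + (88 + d)/(2*t)))
-556*14 + v(-162, -131) = -556*14 + ((½)*(-162)² + 44*(-162) - 131*(154 + (-162)² - 162*(-131)))/(-131) = -7784 - ((½)*26244 - 7128 - 131*(154 + 26244 + 21222))/131 = -7784 - (13122 - 7128 - 131*47620)/131 = -7784 - (13122 - 7128 - 6238220)/131 = -7784 - 1/131*(-6232226) = -7784 + 6232226/131 = 5212522/131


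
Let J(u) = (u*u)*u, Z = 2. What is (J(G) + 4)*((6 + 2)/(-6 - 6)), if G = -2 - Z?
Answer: 40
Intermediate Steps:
G = -4 (G = -2 - 1*2 = -2 - 2 = -4)
J(u) = u**3 (J(u) = u**2*u = u**3)
(J(G) + 4)*((6 + 2)/(-6 - 6)) = ((-4)**3 + 4)*((6 + 2)/(-6 - 6)) = (-64 + 4)*(8/(-12)) = -480*(-1)/12 = -60*(-2/3) = 40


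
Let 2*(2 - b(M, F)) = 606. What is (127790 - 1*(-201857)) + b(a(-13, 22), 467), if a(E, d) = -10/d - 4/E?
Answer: 329346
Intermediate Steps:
b(M, F) = -301 (b(M, F) = 2 - ½*606 = 2 - 303 = -301)
(127790 - 1*(-201857)) + b(a(-13, 22), 467) = (127790 - 1*(-201857)) - 301 = (127790 + 201857) - 301 = 329647 - 301 = 329346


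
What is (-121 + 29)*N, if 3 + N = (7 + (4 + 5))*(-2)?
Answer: 3220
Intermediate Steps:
N = -35 (N = -3 + (7 + (4 + 5))*(-2) = -3 + (7 + 9)*(-2) = -3 + 16*(-2) = -3 - 32 = -35)
(-121 + 29)*N = (-121 + 29)*(-35) = -92*(-35) = 3220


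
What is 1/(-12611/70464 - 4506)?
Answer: -70464/317523395 ≈ -0.00022192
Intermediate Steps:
1/(-12611/70464 - 4506) = 1/(-317523395/70464) = -70464/317523395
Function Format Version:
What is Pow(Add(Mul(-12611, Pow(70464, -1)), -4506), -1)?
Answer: Rational(-70464, 317523395) ≈ -0.00022192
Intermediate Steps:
Pow(Add(Mul(-12611, Pow(70464, -1)), -4506), -1) = Pow(Add(Mul(-12611, Rational(1, 70464)), -4506), -1) = Pow(Add(Rational(-12611, 70464), -4506), -1) = Pow(Rational(-317523395, 70464), -1) = Rational(-70464, 317523395)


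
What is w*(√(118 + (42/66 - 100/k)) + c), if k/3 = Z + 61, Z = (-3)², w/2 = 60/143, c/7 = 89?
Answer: 74760/143 + 40*√6305145/11011 ≈ 531.92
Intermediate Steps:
c = 623 (c = 7*89 = 623)
w = 120/143 (w = 2*(60/143) = 120/143 ≈ 0.83916)
Z = 9
k = 210 (k = 3*(9 + 61) = 3*70 = 210)
w*(√(118 + (42/66 - 100/k)) + c) = 120*(√(118 + (42/66 - 100/210)) + 623)/143 = 120*(√(118 + (42*(1/66) - 100*1/210)) + 623)/143 = 120*(√(118 + (7/11 - 10/21)) + 623)/143 = 120*(√(118 + 37/231) + 623)/143 = 120*(√(27295/231) + 623)/143 = 120*(√6305145/231 + 623)/143 = 120*(623 + √6305145/231)/143 = 74760/143 + 40*√6305145/11011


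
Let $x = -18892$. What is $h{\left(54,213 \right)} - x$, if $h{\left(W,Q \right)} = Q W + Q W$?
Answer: $41896$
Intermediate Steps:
$h{\left(W,Q \right)} = 2 Q W$
$h{\left(54,213 \right)} - x = 2 \cdot 213 \cdot 54 - -18892 = 23004 + 18892 = 41896$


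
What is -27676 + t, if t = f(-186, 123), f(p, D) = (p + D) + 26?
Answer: -27713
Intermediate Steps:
f(p, D) = 26 + D + p (f(p, D) = (D + p) + 26 = 26 + D + p)
t = -37 (t = 26 + 123 - 186 = -37)
-27676 + t = -27676 - 37 = -27713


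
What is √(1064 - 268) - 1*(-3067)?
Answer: 3067 + 2*√199 ≈ 3095.2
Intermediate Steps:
√(1064 - 268) - 1*(-3067) = √796 + 3067 = 2*√199 + 3067 = 3067 + 2*√199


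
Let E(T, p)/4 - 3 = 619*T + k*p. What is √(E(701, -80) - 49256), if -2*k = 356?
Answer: 4*√108962 ≈ 1320.4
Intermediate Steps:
k = -178 (k = -½*356 = -178)
E(T, p) = 12 - 712*p + 2476*T (E(T, p) = 12 + 4*(619*T - 178*p) = 12 + 4*(-178*p + 619*T) = 12 + (-712*p + 2476*T) = 12 - 712*p + 2476*T)
√(E(701, -80) - 49256) = √((12 - 712*(-80) + 2476*701) - 49256) = √((12 + 56960 + 1735676) - 49256) = √(1792648 - 49256) = √1743392 = 4*√108962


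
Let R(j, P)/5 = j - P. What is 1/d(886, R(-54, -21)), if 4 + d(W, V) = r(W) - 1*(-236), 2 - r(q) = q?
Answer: -1/652 ≈ -0.0015337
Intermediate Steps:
r(q) = 2 - q
R(j, P) = -5*P + 5*j (R(j, P) = 5*(j - P) = -5*P + 5*j)
d(W, V) = 234 - W (d(W, V) = -4 + ((2 - W) - 1*(-236)) = -4 + ((2 - W) + 236) = -4 + (238 - W) = 234 - W)
1/d(886, R(-54, -21)) = 1/(234 - 1*886) = 1/(234 - 886) = 1/(-652) = -1/652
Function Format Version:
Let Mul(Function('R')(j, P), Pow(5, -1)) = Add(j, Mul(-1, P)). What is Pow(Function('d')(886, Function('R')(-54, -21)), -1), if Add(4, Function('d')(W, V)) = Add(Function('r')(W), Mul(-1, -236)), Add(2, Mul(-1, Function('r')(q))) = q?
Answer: Rational(-1, 652) ≈ -0.0015337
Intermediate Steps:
Function('r')(q) = Add(2, Mul(-1, q))
Function('R')(j, P) = Add(Mul(-5, P), Mul(5, j)) (Function('R')(j, P) = Mul(5, Add(j, Mul(-1, P))) = Add(Mul(-5, P), Mul(5, j)))
Function('d')(W, V) = Add(234, Mul(-1, W)) (Function('d')(W, V) = Add(-4, Add(Add(2, Mul(-1, W)), Mul(-1, -236))) = Add(-4, Add(Add(2, Mul(-1, W)), 236)) = Add(-4, Add(238, Mul(-1, W))) = Add(234, Mul(-1, W)))
Pow(Function('d')(886, Function('R')(-54, -21)), -1) = Pow(Add(234, Mul(-1, 886)), -1) = Pow(Add(234, -886), -1) = Pow(-652, -1) = Rational(-1, 652)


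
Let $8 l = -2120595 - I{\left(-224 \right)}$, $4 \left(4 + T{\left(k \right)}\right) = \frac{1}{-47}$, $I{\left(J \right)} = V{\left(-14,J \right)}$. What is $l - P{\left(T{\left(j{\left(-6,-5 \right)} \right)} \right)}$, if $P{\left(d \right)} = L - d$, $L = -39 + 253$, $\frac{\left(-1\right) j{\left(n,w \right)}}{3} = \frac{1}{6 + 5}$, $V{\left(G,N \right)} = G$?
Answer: $- \frac{99749277}{376} \approx -2.6529 \cdot 10^{5}$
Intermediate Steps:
$j{\left(n,w \right)} = - \frac{3}{11}$ ($j{\left(n,w \right)} = - \frac{3}{6 + 5} = - \frac{3}{11}$)
$I{\left(J \right)} = -14$
$L = 214$
$T{\left(k \right)} = - \frac{753}{188}$ ($T{\left(k \right)} = -4 + \frac{1}{4 \left(-47\right)} = -4 + \frac{1}{4} \left(- \frac{1}{47}\right) = -4 - \frac{1}{188} = - \frac{753}{188}$)
$P{\left(d \right)} = 214 - d$
$l = - \frac{2120581}{8}$ ($l = \frac{-2120595 - -14}{8} = \frac{-2120595 + 14}{8} = \frac{1}{8} \left(-2120581\right) = - \frac{2120581}{8} \approx -2.6507 \cdot 10^{5}$)
$l - P{\left(T{\left(j{\left(-6,-5 \right)} \right)} \right)} = - \frac{2120581}{8} - \left(214 - - \frac{753}{188}\right) = - \frac{2120581}{8} - \left(214 + \frac{753}{188}\right) = - \frac{2120581}{8} - \frac{40985}{188} = - \frac{99749277}{376}$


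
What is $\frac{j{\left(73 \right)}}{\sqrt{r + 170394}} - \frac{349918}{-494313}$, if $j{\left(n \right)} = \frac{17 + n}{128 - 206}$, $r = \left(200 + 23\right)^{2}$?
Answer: $\frac{349918}{494313} - \frac{15 \sqrt{220123}}{2861599} \approx 0.70543$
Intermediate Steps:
$r = 49729$ ($r = 223^{2} = 49729$)
$j{\left(n \right)} = - \frac{17}{78} - \frac{n}{78}$ ($j{\left(n \right)} = \frac{17 + n}{-78} = \left(17 + n\right) \left(- \frac{1}{78}\right) = - \frac{17}{78} - \frac{n}{78}$)
$\frac{j{\left(73 \right)}}{\sqrt{r + 170394}} - \frac{349918}{-494313} = \frac{- \frac{17}{78} - \frac{73}{78}}{\sqrt{49729 + 170394}} - \frac{349918}{-494313} = \frac{- \frac{17}{78} - \frac{73}{78}}{\sqrt{220123}} - - \frac{349918}{494313} = - \frac{15 \frac{\sqrt{220123}}{220123}}{13} + \frac{349918}{494313} = - \frac{15 \sqrt{220123}}{2861599} + \frac{349918}{494313} = \frac{349918}{494313} - \frac{15 \sqrt{220123}}{2861599}$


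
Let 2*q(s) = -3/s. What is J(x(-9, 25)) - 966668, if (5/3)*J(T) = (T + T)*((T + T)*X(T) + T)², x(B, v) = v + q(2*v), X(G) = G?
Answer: 296952843490608571/6250000000 ≈ 4.7512e+7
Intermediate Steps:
q(s) = -3/(2*s) (q(s) = (-3/s)/2 = -3/(2*s))
x(B, v) = v - 3/(4*v) (x(B, v) = v - 3*1/(2*v)/2 = v - 3/(4*v))
J(T) = 6*T*(T + 2*T²)²/5 (J(T) = 3*((T + T)*((T + T)*T + T)²)/5 = 3*((2*T)*((2*T)*T + T)²)/5 = 3*((2*T)*(2*T² + T)²)/5 = 3*((2*T)*(T + 2*T²)²)/5 = 3*(2*T*(T + 2*T²)²)/5 = 6*T*(T + 2*T²)²/5)
J(x(-9, 25)) - 966668 = 6*(25 - ¾/25)³*(1 + 2*(25 - ¾/25))²/5 - 966668 = 6*(25 - ¾*1/25)³*(1 + 2*(25 - ¾*1/25))²/5 - 966668 = 6*(25 - 3/100)³*(1 + 2*(25 - 3/100))²/5 - 966668 = 6*(2497/100)³*(1 + 2*(2497/100))²/5 - 966668 = (6/5)*(15568817473/1000000)*(1 + 2497/50)² - 966668 = (6/5)*(15568817473/1000000)*(2547/50)² - 966668 = (6/5)*(15568817473/1000000)*(6487209/2500) - 966668 = 302994518490608571/6250000000 - 966668 = 296952843490608571/6250000000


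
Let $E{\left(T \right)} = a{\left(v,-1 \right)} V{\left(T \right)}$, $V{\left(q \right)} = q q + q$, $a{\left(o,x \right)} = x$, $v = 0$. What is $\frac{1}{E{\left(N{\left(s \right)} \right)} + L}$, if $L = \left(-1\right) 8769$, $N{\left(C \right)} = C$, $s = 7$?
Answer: $- \frac{1}{8825} \approx -0.00011331$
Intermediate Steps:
$V{\left(q \right)} = q + q^{2}$ ($V{\left(q \right)} = q^{2} + q = q + q^{2}$)
$L = -8769$
$E{\left(T \right)} = - T \left(1 + T\right)$
$\frac{1}{E{\left(N{\left(s \right)} \right)} + L} = \frac{1}{\left(-1\right) 7 \left(1 + 7\right) - 8769} = \frac{1}{\left(-1\right) 7 \cdot 8 - 8769} = \frac{1}{-56 - 8769} = \frac{1}{-8825} = - \frac{1}{8825}$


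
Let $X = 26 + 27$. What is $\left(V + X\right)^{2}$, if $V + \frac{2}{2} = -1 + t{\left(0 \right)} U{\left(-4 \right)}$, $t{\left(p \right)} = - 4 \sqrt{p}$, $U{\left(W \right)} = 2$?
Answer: $2601$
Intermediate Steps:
$X = 53$
$V = -2$ ($V = -1 - \left(1 - - 4 \sqrt{0} \cdot 2\right) = -1 - \left(1 - \left(-4\right) 0 \cdot 2\right) = -1 + \left(-1 + 0 \cdot 2\right) = -1 + \left(-1 + 0\right) = -1 - 1 = -2$)
$\left(V + X\right)^{2} = \left(-2 + 53\right)^{2} = 51^{2} = 2601$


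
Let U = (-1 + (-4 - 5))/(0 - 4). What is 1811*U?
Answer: 9055/2 ≈ 4527.5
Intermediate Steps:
U = 5/2 (U = (-1 - 9)/(-4) = -10*(-¼) = 5/2 ≈ 2.5000)
1811*U = 1811*(5/2) = 9055/2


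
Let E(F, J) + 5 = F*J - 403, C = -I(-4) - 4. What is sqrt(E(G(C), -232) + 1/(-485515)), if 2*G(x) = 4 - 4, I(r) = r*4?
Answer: I*sqrt(96175725097315)/485515 ≈ 20.199*I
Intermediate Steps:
I(r) = 4*r
C = 12 (C = -4*(-4) - 4 = -1*(-16) - 4 = 16 - 4 = 12)
G(x) = 0 (G(x) = (4 - 4)/2 = (1/2)*0 = 0)
E(F, J) = -408 + F*J (E(F, J) = -5 + (F*J - 403) = -5 + (-403 + F*J) = -408 + F*J)
sqrt(E(G(C), -232) + 1/(-485515)) = sqrt((-408 + 0*(-232)) + 1/(-485515)) = sqrt((-408 + 0) - 1/485515) = sqrt(-408 - 1/485515) = sqrt(-198090121/485515) = I*sqrt(96175725097315)/485515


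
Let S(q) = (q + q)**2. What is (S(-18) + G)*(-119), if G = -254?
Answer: -123998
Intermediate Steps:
S(q) = 4*q**2 (S(q) = (2*q)**2 = 4*q**2)
(S(-18) + G)*(-119) = (4*(-18)**2 - 254)*(-119) = (4*324 - 254)*(-119) = (1296 - 254)*(-119) = 1042*(-119) = -123998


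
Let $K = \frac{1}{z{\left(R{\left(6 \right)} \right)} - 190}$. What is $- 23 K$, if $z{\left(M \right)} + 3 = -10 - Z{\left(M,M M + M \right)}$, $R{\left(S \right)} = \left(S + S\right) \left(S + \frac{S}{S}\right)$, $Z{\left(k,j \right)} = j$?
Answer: $\frac{23}{7343} \approx 0.0031322$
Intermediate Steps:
$R{\left(S \right)} = 2 S \left(1 + S\right)$ ($R{\left(S \right)} = 2 S \left(S + 1\right) = 2 S \left(1 + S\right)$)
$z{\left(M \right)} = -13 - M - M^{2}$ ($z{\left(M \right)} = -3 - \left(10 + M + M M\right) = -3 - \left(10 + M + M^{2}\right) = -13 - M - M^{2}$)
$K = - \frac{1}{7343}$ ($K = \frac{1}{\left(-13 - 2 \cdot 6 \left(1 + 6\right) \left(1 + 2 \cdot 6 \left(1 + 6\right)\right)\right) - 190} = \frac{1}{\left(-13 - 2 \cdot 6 \cdot 7 \left(1 + 2 \cdot 6 \cdot 7\right)\right) - 190} = \frac{1}{\left(-13 - 84 \left(1 + 84\right)\right) - 190} = \frac{1}{\left(-13 - 84 \cdot 85\right) - 190} = \frac{1}{\left(-13 - 7140\right) - 190} = \frac{1}{-7153 - 190} = \frac{1}{-7343} = - \frac{1}{7343} \approx -0.00013618$)
$- 23 K = \left(-23\right) \left(- \frac{1}{7343}\right) = \frac{23}{7343}$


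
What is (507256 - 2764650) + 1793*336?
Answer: -1654946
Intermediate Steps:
(507256 - 2764650) + 1793*336 = -2257394 + 602448 = -1654946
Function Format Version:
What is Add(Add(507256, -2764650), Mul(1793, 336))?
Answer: -1654946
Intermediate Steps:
Add(Add(507256, -2764650), Mul(1793, 336)) = Add(-2257394, 602448) = -1654946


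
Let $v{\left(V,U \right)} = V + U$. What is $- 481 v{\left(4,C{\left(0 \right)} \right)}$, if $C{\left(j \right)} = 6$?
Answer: $-4810$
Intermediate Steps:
$v{\left(V,U \right)} = U + V$
$- 481 v{\left(4,C{\left(0 \right)} \right)} = - 481 \left(6 + 4\right) = \left(-481\right) 10 = -4810$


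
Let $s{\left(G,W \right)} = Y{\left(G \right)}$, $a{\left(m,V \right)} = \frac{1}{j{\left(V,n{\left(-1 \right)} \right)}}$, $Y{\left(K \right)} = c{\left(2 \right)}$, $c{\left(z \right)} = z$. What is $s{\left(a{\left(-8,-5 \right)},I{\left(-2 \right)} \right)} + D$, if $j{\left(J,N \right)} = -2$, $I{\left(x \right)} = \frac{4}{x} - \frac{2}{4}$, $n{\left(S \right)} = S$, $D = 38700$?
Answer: $38702$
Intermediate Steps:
$Y{\left(K \right)} = 2$
$I{\left(x \right)} = - \frac{1}{2} + \frac{4}{x}$ ($I{\left(x \right)} = \frac{4}{x} - \frac{1}{2} = - \frac{1}{2} + \frac{4}{x}$)
$a{\left(m,V \right)} = - \frac{1}{2}$ ($a{\left(m,V \right)} = \frac{1}{-2} = - \frac{1}{2}$)
$s{\left(G,W \right)} = 2$
$s{\left(a{\left(-8,-5 \right)},I{\left(-2 \right)} \right)} + D = 2 + 38700 = 38702$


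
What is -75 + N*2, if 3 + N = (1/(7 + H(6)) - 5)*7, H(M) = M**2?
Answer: -6479/43 ≈ -150.67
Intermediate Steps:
N = -1627/43 (N = -3 + (1/(7 + 6**2) - 5)*7 = -3 + (1/(7 + 36) - 5)*7 = -3 + (1/43 - 5)*7 = -3 - 214/43*7 = -3 - 1498/43 = -1627/43 ≈ -37.837)
-75 + N*2 = -75 - 1627/43*2 = -75 - 3254/43 = -6479/43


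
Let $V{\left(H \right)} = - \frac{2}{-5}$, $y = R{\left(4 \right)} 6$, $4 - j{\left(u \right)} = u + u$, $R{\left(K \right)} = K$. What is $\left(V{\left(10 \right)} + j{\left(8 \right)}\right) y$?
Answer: $- \frac{1392}{5} \approx -278.4$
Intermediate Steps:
$j{\left(u \right)} = 4 - 2 u$ ($j{\left(u \right)} = 4 - \left(u + u\right) = 4 - 2 u$)
$y = 24$ ($y = 4 \cdot 6 = 24$)
$V{\left(H \right)} = \frac{2}{5}$ ($V{\left(H \right)} = \left(-2\right) \left(- \frac{1}{5}\right) = \frac{2}{5}$)
$\left(V{\left(10 \right)} + j{\left(8 \right)}\right) y = \left(\frac{2}{5} + \left(4 - 16\right)\right) 24 = \left(\frac{2}{5} - 12\right) 24 = \left(- \frac{58}{5}\right) 24 = - \frac{1392}{5}$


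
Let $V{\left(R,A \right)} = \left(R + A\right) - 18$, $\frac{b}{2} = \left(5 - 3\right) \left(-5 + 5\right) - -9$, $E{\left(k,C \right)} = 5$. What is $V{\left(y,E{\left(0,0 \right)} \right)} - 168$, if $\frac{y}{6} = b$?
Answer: $-73$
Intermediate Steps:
$b = 18$ ($b = 2 \left(\left(5 - 3\right) \left(-5 + 5\right) - -9\right) = 2 \left(2 \cdot 0 + 9\right) = 2 \left(0 + 9\right) = 2 \cdot 9 = 18$)
$y = 108$ ($y = 6 \cdot 18 = 108$)
$V{\left(R,A \right)} = -18 + A + R$ ($V{\left(R,A \right)} = \left(A + R\right) - 18 = -18 + A + R$)
$V{\left(y,E{\left(0,0 \right)} \right)} - 168 = \left(-18 + 5 + 108\right) - 168 = 95 - 168 = -73$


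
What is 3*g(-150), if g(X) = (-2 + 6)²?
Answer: 48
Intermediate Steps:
g(X) = 16 (g(X) = 4² = 16)
3*g(-150) = 3*16 = 48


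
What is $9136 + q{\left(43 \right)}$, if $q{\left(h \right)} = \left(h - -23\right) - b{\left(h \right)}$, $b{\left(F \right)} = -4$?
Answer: $9206$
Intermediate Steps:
$q{\left(h \right)} = 27 + h$ ($q{\left(h \right)} = \left(h - -23\right) - -4 = \left(h + 23\right) + 4 = \left(23 + h\right) + 4 = 27 + h$)
$9136 + q{\left(43 \right)} = 9136 + \left(27 + 43\right) = 9136 + 70 = 9206$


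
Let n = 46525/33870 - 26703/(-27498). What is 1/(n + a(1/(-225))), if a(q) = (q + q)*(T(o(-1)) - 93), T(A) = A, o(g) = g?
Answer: 1164196575/3702469741 ≈ 0.31444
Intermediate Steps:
n = 36396251/15522621 (n = 46525*(1/33870) - 26703*(-1/27498) = 9305/6774 + 8901/9166 = 36396251/15522621 ≈ 2.3447)
a(q) = -188*q (a(q) = (q + q)*(-1 - 93) = (2*q)*(-94) = -188*q)
1/(n + a(1/(-225))) = 1/(36396251/15522621 - 188/(-225)) = 1/(36396251/15522621 - 188*(-1/225)) = 1/(36396251/15522621 + 188/225) = 1/(3702469741/1164196575) = 1164196575/3702469741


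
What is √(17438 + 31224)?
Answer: √48662 ≈ 220.59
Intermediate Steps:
√(17438 + 31224) = √48662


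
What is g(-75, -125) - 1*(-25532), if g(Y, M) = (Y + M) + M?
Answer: 25207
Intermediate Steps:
g(Y, M) = Y + 2*M (g(Y, M) = (M + Y) + M = Y + 2*M)
g(-75, -125) - 1*(-25532) = (-75 + 2*(-125)) - 1*(-25532) = (-75 - 250) + 25532 = -325 + 25532 = 25207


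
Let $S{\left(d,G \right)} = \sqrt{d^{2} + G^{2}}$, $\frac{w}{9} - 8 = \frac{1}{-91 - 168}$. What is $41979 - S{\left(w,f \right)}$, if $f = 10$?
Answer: $41979 - \frac{\sqrt{354120421}}{259} \approx 41906.0$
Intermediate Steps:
$w = \frac{18639}{259}$ ($w = 72 + \frac{9}{-91 - 168} = 72 + \frac{9}{-259} = 72 + 9 \left(- \frac{1}{259}\right) = 72 - \frac{9}{259} = \frac{18639}{259} \approx 71.965$)
$S{\left(d,G \right)} = \sqrt{G^{2} + d^{2}}$
$41979 - S{\left(w,f \right)} = 41979 - \sqrt{10^{2} + \left(\frac{18639}{259}\right)^{2}} = 41979 - \sqrt{100 + \frac{347412321}{67081}} = 41979 - \sqrt{\frac{354120421}{67081}} = 41979 - \frac{\sqrt{354120421}}{259}$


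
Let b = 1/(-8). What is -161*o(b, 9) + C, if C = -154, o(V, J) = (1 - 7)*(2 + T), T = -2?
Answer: -154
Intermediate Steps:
b = -⅛ ≈ -0.12500
o(V, J) = 0 (o(V, J) = (1 - 7)*(2 - 2) = -6*0 = 0)
-161*o(b, 9) + C = -161*0 - 154 = 0 - 154 = -154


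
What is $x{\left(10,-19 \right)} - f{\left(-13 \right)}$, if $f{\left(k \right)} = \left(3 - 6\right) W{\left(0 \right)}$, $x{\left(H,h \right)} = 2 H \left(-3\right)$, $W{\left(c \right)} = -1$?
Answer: $-63$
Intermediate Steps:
$x{\left(H,h \right)} = - 6 H$
$f{\left(k \right)} = 3$ ($f{\left(k \right)} = \left(3 - 6\right) \left(-1\right) = \left(-3\right) \left(-1\right) = 3$)
$x{\left(10,-19 \right)} - f{\left(-13 \right)} = \left(-6\right) 10 - 3 = -60 - 3 = -63$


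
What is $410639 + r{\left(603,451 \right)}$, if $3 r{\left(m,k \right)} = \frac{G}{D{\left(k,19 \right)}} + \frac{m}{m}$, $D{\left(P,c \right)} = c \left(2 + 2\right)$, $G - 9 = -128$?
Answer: $\frac{93625649}{228} \approx 4.1064 \cdot 10^{5}$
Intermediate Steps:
$G = -119$ ($G = 9 - 128 = -119$)
$D{\left(P,c \right)} = 4 c$ ($D{\left(P,c \right)} = c 4 = 4 c$)
$r{\left(m,k \right)} = - \frac{43}{228}$ ($r{\left(m,k \right)} = \frac{- \frac{119}{4 \cdot 19} + \frac{m}{m}}{3} = \frac{- \frac{119}{76} + 1}{3} = \frac{1}{3} \left(- \frac{43}{76}\right) = - \frac{43}{228}$)
$410639 + r{\left(603,451 \right)} = 410639 - \frac{43}{228} = \frac{93625649}{228}$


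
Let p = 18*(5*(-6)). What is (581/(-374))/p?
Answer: 581/201960 ≈ 0.0028768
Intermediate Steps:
p = -540 (p = 18*(-30) = -540)
(581/(-374))/p = (581/(-374))/(-540) = (581*(-1/374))*(-1/540) = -581/374*(-1/540) = 581/201960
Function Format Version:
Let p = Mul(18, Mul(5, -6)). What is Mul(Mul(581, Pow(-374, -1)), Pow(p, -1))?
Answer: Rational(581, 201960) ≈ 0.0028768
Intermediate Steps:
p = -540 (p = Mul(18, -30) = -540)
Mul(Mul(581, Pow(-374, -1)), Pow(p, -1)) = Mul(Mul(581, Pow(-374, -1)), Pow(-540, -1)) = Mul(Mul(581, Rational(-1, 374)), Rational(-1, 540)) = Mul(Rational(-581, 374), Rational(-1, 540)) = Rational(581, 201960)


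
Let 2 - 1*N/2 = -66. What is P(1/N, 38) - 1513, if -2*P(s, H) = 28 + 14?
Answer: -1534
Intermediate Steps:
N = 136 (N = 4 - 2*(-66) = 4 + 132 = 136)
P(s, H) = -21 (P(s, H) = -(28 + 14)/2 = -½*42 = -21)
P(1/N, 38) - 1513 = -21 - 1513 = -1534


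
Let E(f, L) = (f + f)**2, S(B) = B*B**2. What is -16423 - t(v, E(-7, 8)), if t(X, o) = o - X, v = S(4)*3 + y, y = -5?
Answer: -16432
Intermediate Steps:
S(B) = B**3
E(f, L) = 4*f**2 (E(f, L) = (2*f)**2 = 4*f**2)
v = 187 (v = 4**3*3 - 5 = 64*3 - 5 = 192 - 5 = 187)
-16423 - t(v, E(-7, 8)) = -16423 - (4*(-7)**2 - 1*187) = -16423 - (4*49 - 187) = -16423 - (196 - 187) = -16423 - 1*9 = -16423 - 9 = -16432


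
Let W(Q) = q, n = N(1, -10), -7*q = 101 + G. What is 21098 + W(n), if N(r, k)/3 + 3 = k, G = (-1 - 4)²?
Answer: 21080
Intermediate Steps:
G = 25 (G = (-5)² = 25)
N(r, k) = -9 + 3*k
q = -18 (q = -(101 + 25)/7 = -⅐*126 = -18)
n = -39 (n = -9 + 3*(-10) = -9 - 30 = -39)
W(Q) = -18
21098 + W(n) = 21098 - 18 = 21080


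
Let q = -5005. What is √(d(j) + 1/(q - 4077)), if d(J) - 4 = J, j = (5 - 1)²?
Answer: √1649645398/9082 ≈ 4.4721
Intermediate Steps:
j = 16 (j = 4² = 16)
d(J) = 4 + J
√(d(j) + 1/(q - 4077)) = √((4 + 16) + 1/(-5005 - 4077)) = √(20 + 1/(-9082)) = √(20 - 1/9082) = √(181639/9082) = √1649645398/9082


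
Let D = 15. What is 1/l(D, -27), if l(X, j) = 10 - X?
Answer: -⅕ ≈ -0.20000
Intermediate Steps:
1/l(D, -27) = 1/(10 - 1*15) = 1/(10 - 15) = 1/(-5) = -⅕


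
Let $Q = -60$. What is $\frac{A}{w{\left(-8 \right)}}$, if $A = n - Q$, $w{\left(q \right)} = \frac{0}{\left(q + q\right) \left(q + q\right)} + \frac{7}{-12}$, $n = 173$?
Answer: $- \frac{2796}{7} \approx -399.43$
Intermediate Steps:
$w{\left(q \right)} = - \frac{7}{12}$ ($w{\left(q \right)} = \frac{0}{2 q 2 q} + 7 \left(- \frac{1}{12}\right) = \frac{0}{4 q^{2}} - \frac{7}{12} = 0 \frac{1}{4 q^{2}} - \frac{7}{12} = 0 - \frac{7}{12} = - \frac{7}{12}$)
$A = 233$ ($A = 173 - -60 = 173 + 60 = 233$)
$\frac{A}{w{\left(-8 \right)}} = \frac{233}{- \frac{7}{12}} = 233 \left(- \frac{12}{7}\right) = - \frac{2796}{7}$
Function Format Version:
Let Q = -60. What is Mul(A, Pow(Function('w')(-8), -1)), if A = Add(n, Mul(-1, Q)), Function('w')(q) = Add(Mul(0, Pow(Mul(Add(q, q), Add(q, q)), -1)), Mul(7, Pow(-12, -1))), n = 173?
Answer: Rational(-2796, 7) ≈ -399.43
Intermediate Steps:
Function('w')(q) = Rational(-7, 12) (Function('w')(q) = Add(Mul(0, Pow(Mul(Mul(2, q), Mul(2, q)), -1)), Mul(7, Rational(-1, 12))) = Add(Mul(0, Pow(Mul(4, Pow(q, 2)), -1)), Rational(-7, 12)) = Add(Mul(0, Mul(Rational(1, 4), Pow(q, -2))), Rational(-7, 12)) = Add(0, Rational(-7, 12)) = Rational(-7, 12))
A = 233 (A = Add(173, Mul(-1, -60)) = Add(173, 60) = 233)
Mul(A, Pow(Function('w')(-8), -1)) = Mul(233, Pow(Rational(-7, 12), -1)) = Mul(233, Rational(-12, 7)) = Rational(-2796, 7)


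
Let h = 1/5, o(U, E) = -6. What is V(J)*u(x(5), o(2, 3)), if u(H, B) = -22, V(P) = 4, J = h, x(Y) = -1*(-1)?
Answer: -88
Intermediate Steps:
h = ⅕ ≈ 0.20000
x(Y) = 1
J = ⅕ ≈ 0.20000
V(J)*u(x(5), o(2, 3)) = 4*(-22) = -88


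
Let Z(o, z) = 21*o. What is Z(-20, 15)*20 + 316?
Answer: -8084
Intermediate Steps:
Z(-20, 15)*20 + 316 = (21*(-20))*20 + 316 = -420*20 + 316 = -8400 + 316 = -8084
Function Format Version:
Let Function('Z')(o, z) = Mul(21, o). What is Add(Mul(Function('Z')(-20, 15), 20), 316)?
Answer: -8084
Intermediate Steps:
Add(Mul(Function('Z')(-20, 15), 20), 316) = Add(Mul(Mul(21, -20), 20), 316) = Add(Mul(-420, 20), 316) = Add(-8400, 316) = -8084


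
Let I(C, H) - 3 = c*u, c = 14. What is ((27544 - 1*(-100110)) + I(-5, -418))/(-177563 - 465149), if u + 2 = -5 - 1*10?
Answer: -127419/642712 ≈ -0.19825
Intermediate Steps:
u = -17 (u = -2 + (-5 - 1*10) = -2 + (-5 - 10) = -2 - 15 = -17)
I(C, H) = -235 (I(C, H) = 3 + 14*(-17) = 3 - 238 = -235)
((27544 - 1*(-100110)) + I(-5, -418))/(-177563 - 465149) = ((27544 - 1*(-100110)) - 235)/(-177563 - 465149) = ((27544 + 100110) - 235)/(-642712) = (127654 - 235)*(-1/642712) = 127419*(-1/642712) = -127419/642712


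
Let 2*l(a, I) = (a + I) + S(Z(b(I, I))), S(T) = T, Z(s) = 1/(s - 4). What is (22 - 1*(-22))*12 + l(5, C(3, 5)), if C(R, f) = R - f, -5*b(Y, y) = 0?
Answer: 4235/8 ≈ 529.38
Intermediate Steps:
b(Y, y) = 0 (b(Y, y) = -⅕*0 = 0)
Z(s) = 1/(-4 + s)
l(a, I) = -⅛ + I/2 + a/2 (l(a, I) = ((a + I) + 1/(-4 + 0))/2 = ((I + a) + 1/(-4))/2 = ((I + a) - ¼)/2 = (-¼ + I + a)/2 = -⅛ + I/2 + a/2)
(22 - 1*(-22))*12 + l(5, C(3, 5)) = (22 - 1*(-22))*12 + (-⅛ + (3 - 1*5)/2 + (½)*5) = (22 + 22)*12 + (-⅛ + (3 - 5)/2 + 5/2) = 44*12 + (-⅛ + (½)*(-2) + 5/2) = 528 + (-⅛ - 1 + 5/2) = 528 + 11/8 = 4235/8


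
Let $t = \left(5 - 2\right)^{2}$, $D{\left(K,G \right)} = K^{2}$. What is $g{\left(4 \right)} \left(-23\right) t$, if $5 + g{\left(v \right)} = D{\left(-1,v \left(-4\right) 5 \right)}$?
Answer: $828$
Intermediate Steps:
$g{\left(v \right)} = -4$ ($g{\left(v \right)} = -5 + \left(-1\right)^{2} = -5 + 1 = -4$)
$t = 9$ ($t = 3^{2} = 9$)
$g{\left(4 \right)} \left(-23\right) t = \left(-4\right) \left(-23\right) 9 = 92 \cdot 9 = 828$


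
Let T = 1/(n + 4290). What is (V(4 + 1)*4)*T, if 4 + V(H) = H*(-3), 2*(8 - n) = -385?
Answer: -152/8981 ≈ -0.016925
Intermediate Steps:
n = 401/2 (n = 8 - ½*(-385) = 8 + 385/2 = 401/2 ≈ 200.50)
T = 2/8981 (T = 1/(401/2 + 4290) = 1/(8981/2) = 2/8981 ≈ 0.00022269)
V(H) = -4 - 3*H (V(H) = -4 + H*(-3) = -4 - 3*H)
(V(4 + 1)*4)*T = ((-4 - 3*(4 + 1))*4)*(2/8981) = ((-4 - 3*5)*4)*(2/8981) = ((-4 - 15)*4)*(2/8981) = -19*4*(2/8981) = -76*2/8981 = -152/8981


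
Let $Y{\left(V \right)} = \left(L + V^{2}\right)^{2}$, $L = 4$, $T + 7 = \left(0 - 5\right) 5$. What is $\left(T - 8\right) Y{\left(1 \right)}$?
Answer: $-1000$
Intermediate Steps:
$T = -32$ ($T = -7 + \left(0 - 5\right) 5 = -7 - 25 = -32$)
$Y{\left(V \right)} = \left(4 + V^{2}\right)^{2}$
$\left(T - 8\right) Y{\left(1 \right)} = \left(-32 - 8\right) \left(4 + 1^{2}\right)^{2} = - 40 \left(4 + 1\right)^{2} = - 40 \cdot 5^{2} = \left(-40\right) 25 = -1000$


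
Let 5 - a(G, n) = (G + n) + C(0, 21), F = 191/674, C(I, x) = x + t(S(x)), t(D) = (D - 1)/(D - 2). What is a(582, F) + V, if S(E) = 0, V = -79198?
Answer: -26891516/337 ≈ -79797.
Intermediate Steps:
t(D) = (-1 + D)/(-2 + D)
C(I, x) = ½ + x (C(I, x) = x + (-1 + 0)/(-2 + 0) = x - 1/(-2) = x - ½*(-1) = x + ½ = ½ + x)
F = 191/674 (F = 191*(1/674) = 191/674 ≈ 0.28338)
a(G, n) = -33/2 - G - n (a(G, n) = 5 - ((G + n) + (½ + 21)) = 5 - ((G + n) + 43/2) = 5 - (43/2 + G + n) = 5 + (-43/2 - G - n) = -33/2 - G - n)
a(582, F) + V = (-33/2 - 1*582 - 1*191/674) - 79198 = (-33/2 - 582 - 191/674) - 79198 = -201790/337 - 79198 = -26891516/337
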